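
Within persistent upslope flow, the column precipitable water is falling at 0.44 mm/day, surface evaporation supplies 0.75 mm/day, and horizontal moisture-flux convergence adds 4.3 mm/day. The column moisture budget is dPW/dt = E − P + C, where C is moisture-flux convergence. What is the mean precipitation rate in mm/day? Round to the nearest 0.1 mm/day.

dPW/dt = -0.44 mm/day.
P = E + C − dPW/dt = 0.75 + (4.3) − (-0.44) = 5.5 mm/day.

P ≈ 5.5 mm/day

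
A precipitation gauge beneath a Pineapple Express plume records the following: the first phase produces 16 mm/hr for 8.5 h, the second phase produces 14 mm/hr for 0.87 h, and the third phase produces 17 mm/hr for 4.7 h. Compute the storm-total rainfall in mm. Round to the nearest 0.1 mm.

total ≈ 228.1 mm

Total = Σ Rᵢ Δtᵢ = 16 × 8.5 + 14 × 0.87 + 17 × 4.7
      = 136 + 12.18 + 79.9 = 228.1 mm.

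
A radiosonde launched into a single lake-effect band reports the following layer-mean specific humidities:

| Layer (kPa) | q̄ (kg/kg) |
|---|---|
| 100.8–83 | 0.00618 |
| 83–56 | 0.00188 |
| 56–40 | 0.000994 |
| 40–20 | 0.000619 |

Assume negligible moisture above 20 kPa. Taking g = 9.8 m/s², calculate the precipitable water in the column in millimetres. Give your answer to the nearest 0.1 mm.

Precipitable water is the column-integrated vapour mass per unit area: PW = (1/g) Σ q̄ Δp, with q in kg/kg and Δp in Pa (1 kg/m² of water = 1 mm).
Layer 100.8–83 kPa: Δp = 178 hPa = 17800 Pa, q̄ = 0.00618 kg/kg → 0.00618 × 17800 / 9.8 = 11.22 mm
Layer 83–56 kPa: Δp = 270 hPa = 27000 Pa, q̄ = 0.00188 kg/kg → 0.00188 × 27000 / 9.8 = 5.18 mm
Layer 56–40 kPa: Δp = 160 hPa = 16000 Pa, q̄ = 0.000994 kg/kg → 0.000994 × 16000 / 9.8 = 1.62 mm
Layer 40–20 kPa: Δp = 200 hPa = 20000 Pa, q̄ = 0.000619 kg/kg → 0.000619 × 20000 / 9.8 = 1.26 mm
PW = 11.22 + 5.18 + 1.62 + 1.26 = 19.28 ≈ 19.3 mm.

PW ≈ 19.3 mm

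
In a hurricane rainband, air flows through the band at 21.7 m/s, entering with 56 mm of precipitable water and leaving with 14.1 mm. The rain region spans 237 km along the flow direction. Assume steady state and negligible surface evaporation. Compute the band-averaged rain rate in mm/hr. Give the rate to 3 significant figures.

R ≈ 13.8 mm/hr

Column moisture flux per unit crosswind length is F = V × PW.
Inflow: F_in = 21.7 × 56 = 1215.2 mm·m/s
Outflow: F_out = 21.7 × 14.1 = 305.97 mm·m/s
Steady-state rate R = (F_in − F_out)/L = (1215.2 − 305.97) / 237000 m = 3.836e-03 mm/s.
R = 3.836e-03 × 3600 = 13.8 mm/hr.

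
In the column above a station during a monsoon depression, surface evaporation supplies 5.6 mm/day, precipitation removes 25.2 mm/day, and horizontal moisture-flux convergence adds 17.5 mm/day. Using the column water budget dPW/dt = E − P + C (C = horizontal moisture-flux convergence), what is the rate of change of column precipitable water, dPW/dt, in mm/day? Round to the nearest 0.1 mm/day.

dPW/dt = E − P + C = 5.6 − 25.2 + (17.5) = -2.1 mm/day.

dPW/dt ≈ -2.1 mm/day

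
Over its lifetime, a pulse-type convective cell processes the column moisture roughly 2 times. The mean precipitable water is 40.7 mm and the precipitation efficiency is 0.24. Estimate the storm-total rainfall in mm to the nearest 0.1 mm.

Each cycle deposits ε × PW = 0.24 × 40.7 = 9.768 mm.
Over 2 cycles: 2 × 9.768 = 19.5 mm.

rainfall ≈ 19.5 mm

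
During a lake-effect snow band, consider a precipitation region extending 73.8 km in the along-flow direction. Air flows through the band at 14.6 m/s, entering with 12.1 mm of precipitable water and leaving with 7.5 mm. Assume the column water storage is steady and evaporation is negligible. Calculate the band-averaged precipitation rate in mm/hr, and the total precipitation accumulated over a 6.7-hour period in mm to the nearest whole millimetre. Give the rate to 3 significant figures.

R ≈ 3.28 mm/hr; total ≈ 22 mm

Column moisture flux per unit crosswind length is F = V × PW.
Inflow: F_in = 14.6 × 12.1 = 176.66 mm·m/s
Outflow: F_out = 14.6 × 7.5 = 109.5 mm·m/s
Steady-state rate R = (F_in − F_out)/L = (176.66 − 109.5) / 73800 m = 9.100e-04 mm/s.
R = 9.100e-04 × 3600 = 3.28 mm/hr.
Over 6.7 h: total = 3.28 × 6.7 = 21.976 ≈ 22 mm.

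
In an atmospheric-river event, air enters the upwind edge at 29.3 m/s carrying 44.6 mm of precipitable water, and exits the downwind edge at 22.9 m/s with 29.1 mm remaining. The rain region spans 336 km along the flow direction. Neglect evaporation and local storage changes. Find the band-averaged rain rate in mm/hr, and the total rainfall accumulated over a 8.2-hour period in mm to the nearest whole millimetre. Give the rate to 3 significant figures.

Column moisture flux per unit crosswind length is F = V × PW.
Inflow: F_in = 29.3 × 44.6 = 1306.78 mm·m/s
Outflow: F_out = 22.9 × 29.1 = 666.39 mm·m/s
Steady-state rate R = (F_in − F_out)/L = (1306.78 − 666.39) / 336000 m = 1.906e-03 mm/s.
R = 1.906e-03 × 3600 = 6.86 mm/hr.
Over 8.2 h: total = 6.86 × 8.2 = 56.252 ≈ 56 mm.

R ≈ 6.86 mm/hr; total ≈ 56 mm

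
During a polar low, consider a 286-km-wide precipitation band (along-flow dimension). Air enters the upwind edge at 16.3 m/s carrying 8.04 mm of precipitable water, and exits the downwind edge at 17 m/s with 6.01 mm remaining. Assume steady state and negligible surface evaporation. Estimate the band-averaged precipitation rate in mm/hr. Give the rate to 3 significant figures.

Column moisture flux per unit crosswind length is F = V × PW.
Inflow: F_in = 16.3 × 8.04 = 131.052 mm·m/s
Outflow: F_out = 17 × 6.01 = 102.17 mm·m/s
Steady-state rate R = (F_in − F_out)/L = (131.052 − 102.17) / 286000 m = 1.010e-04 mm/s.
R = 1.010e-04 × 3600 = 0.364 mm/hr.

R ≈ 0.364 mm/hr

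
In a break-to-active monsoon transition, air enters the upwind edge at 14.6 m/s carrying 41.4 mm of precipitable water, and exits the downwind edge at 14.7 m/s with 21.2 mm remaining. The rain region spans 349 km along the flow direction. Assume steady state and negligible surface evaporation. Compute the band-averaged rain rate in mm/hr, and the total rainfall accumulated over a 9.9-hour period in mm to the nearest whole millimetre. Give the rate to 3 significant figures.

Column moisture flux per unit crosswind length is F = V × PW.
Inflow: F_in = 14.6 × 41.4 = 604.44 mm·m/s
Outflow: F_out = 14.7 × 21.2 = 311.64 mm·m/s
Steady-state rate R = (F_in − F_out)/L = (604.44 − 311.64) / 349000 m = 8.390e-04 mm/s.
R = 8.390e-04 × 3600 = 3.02 mm/hr.
Over 9.9 h: total = 3.02 × 9.9 = 29.898 ≈ 30 mm.

R ≈ 3.02 mm/hr; total ≈ 30 mm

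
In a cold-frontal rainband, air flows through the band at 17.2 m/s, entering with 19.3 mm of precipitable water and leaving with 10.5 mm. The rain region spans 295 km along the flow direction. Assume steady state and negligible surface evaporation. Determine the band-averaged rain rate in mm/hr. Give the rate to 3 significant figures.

R ≈ 1.85 mm/hr

Column moisture flux per unit crosswind length is F = V × PW.
Inflow: F_in = 17.2 × 19.3 = 331.96 mm·m/s
Outflow: F_out = 17.2 × 10.5 = 180.6 mm·m/s
Steady-state rate R = (F_in − F_out)/L = (331.96 − 180.6) / 295000 m = 5.131e-04 mm/s.
R = 5.131e-04 × 3600 = 1.85 mm/hr.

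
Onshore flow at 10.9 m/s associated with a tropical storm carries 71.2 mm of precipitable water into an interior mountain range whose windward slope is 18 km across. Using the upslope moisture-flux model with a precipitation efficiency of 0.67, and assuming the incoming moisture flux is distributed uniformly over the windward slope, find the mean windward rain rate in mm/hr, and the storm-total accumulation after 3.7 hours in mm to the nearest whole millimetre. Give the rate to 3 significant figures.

Incoming column moisture flux per unit ridge length: F = V × PW = 10.9 × 71.2 = 776.08 mm·m/s.
Spread over the 18 km slope with efficiency ε = 0.67: R = ε·F/W = 0.67 × 776.08 / 18000 m = 2.889e-02 mm/s.
R = 2.889e-02 × 3600 = 104 mm/hr.
Over 3.7 h: total = 104 × 3.7 = 384.8 ≈ 385 mm.

R ≈ 104 mm/hr; total ≈ 385 mm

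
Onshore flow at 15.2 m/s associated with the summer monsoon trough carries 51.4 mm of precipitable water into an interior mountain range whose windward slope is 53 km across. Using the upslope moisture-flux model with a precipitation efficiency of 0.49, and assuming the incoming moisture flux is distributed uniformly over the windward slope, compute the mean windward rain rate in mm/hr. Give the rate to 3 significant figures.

Incoming column moisture flux per unit ridge length: F = V × PW = 15.2 × 51.4 = 781.28 mm·m/s.
Spread over the 53 km slope with efficiency ε = 0.49: R = ε·F/W = 0.49 × 781.28 / 53000 m = 7.223e-03 mm/s.
R = 7.223e-03 × 3600 = 26.0 mm/hr.

R ≈ 26.0 mm/hr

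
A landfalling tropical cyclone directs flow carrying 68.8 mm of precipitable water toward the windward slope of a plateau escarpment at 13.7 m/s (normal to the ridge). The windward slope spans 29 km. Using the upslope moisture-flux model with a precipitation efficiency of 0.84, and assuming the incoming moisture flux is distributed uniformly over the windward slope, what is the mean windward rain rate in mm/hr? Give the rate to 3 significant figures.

R ≈ 98.3 mm/hr

Incoming column moisture flux per unit ridge length: F = V × PW = 13.7 × 68.8 = 942.56 mm·m/s.
Spread over the 29 km slope with efficiency ε = 0.84: R = ε·F/W = 0.84 × 942.56 / 29000 m = 2.730e-02 mm/s.
R = 2.730e-02 × 3600 = 98.3 mm/hr.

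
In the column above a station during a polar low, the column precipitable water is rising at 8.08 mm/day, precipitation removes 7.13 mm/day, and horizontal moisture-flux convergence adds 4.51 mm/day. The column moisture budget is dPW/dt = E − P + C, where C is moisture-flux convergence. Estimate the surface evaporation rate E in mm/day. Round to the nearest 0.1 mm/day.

dPW/dt = +8.08 mm/day.
E = dPW/dt + P − C = (+8.08) + 7.13 − (4.51) = 10.7 mm/day.

E ≈ 10.7 mm/day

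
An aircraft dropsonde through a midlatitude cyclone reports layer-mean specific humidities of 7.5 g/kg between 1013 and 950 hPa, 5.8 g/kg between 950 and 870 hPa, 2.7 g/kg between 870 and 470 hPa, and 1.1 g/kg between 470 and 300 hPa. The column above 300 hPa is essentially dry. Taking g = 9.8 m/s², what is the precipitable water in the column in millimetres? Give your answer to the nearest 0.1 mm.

PW ≈ 22.5 mm

Precipitable water is the column-integrated vapour mass per unit area: PW = (1/g) Σ q̄ Δp, with q in kg/kg and Δp in Pa (1 kg/m² of water = 1 mm).
Layer 1013–950 hPa: Δp = 63 hPa = 6300 Pa, q̄ = 0.0075 kg/kg → 0.0075 × 6300 / 9.8 = 4.82 mm
Layer 950–870 hPa: Δp = 80 hPa = 8000 Pa, q̄ = 0.0058 kg/kg → 0.0058 × 8000 / 9.8 = 4.73 mm
Layer 870–470 hPa: Δp = 400 hPa = 40000 Pa, q̄ = 0.0027 kg/kg → 0.0027 × 40000 / 9.8 = 11.02 mm
Layer 470–300 hPa: Δp = 170 hPa = 17000 Pa, q̄ = 0.0011 kg/kg → 0.0011 × 17000 / 9.8 = 1.91 mm
PW = 4.82 + 4.73 + 11.02 + 1.91 = 22.48 ≈ 22.5 mm.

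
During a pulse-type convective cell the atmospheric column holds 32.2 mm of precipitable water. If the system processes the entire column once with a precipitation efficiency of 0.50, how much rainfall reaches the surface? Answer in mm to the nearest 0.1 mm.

rainfall ≈ 16.1 mm

Rainfall = ε × PW = 0.50 × 32.2 = 16.1 mm.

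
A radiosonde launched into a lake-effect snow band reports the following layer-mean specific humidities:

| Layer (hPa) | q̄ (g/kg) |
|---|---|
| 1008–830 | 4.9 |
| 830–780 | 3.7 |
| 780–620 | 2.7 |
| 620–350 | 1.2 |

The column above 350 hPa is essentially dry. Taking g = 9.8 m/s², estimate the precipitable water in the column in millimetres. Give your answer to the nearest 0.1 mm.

Precipitable water is the column-integrated vapour mass per unit area: PW = (1/g) Σ q̄ Δp, with q in kg/kg and Δp in Pa (1 kg/m² of water = 1 mm).
Layer 1008–830 hPa: Δp = 178 hPa = 17800 Pa, q̄ = 0.0049 kg/kg → 0.0049 × 17800 / 9.8 = 8.90 mm
Layer 830–780 hPa: Δp = 50 hPa = 5000 Pa, q̄ = 0.0037 kg/kg → 0.0037 × 5000 / 9.8 = 1.89 mm
Layer 780–620 hPa: Δp = 160 hPa = 16000 Pa, q̄ = 0.0027 kg/kg → 0.0027 × 16000 / 9.8 = 4.41 mm
Layer 620–350 hPa: Δp = 270 hPa = 27000 Pa, q̄ = 0.0012 kg/kg → 0.0012 × 27000 / 9.8 = 3.31 mm
PW = 8.90 + 1.89 + 4.41 + 3.31 = 18.51 ≈ 18.5 mm.

PW ≈ 18.5 mm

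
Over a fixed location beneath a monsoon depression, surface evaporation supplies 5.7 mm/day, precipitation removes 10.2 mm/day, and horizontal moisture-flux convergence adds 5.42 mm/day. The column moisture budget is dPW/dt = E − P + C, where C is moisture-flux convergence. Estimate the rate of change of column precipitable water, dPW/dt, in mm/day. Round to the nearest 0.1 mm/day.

dPW/dt ≈ 0.9 mm/day

dPW/dt = E − P + C = 5.7 − 10.2 + (5.42) = 0.9 mm/day.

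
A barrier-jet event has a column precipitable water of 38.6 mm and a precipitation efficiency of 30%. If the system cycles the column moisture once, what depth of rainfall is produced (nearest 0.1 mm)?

Rainfall = ε × PW = 0.30 × 38.6 = 11.6 mm.

rainfall ≈ 11.6 mm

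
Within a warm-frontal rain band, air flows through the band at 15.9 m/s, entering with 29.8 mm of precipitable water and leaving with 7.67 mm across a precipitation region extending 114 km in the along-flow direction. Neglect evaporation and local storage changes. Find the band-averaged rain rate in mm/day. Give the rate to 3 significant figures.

R ≈ 267 mm/day

Column moisture flux per unit crosswind length is F = V × PW.
Inflow: F_in = 15.9 × 29.8 = 473.82 mm·m/s
Outflow: F_out = 15.9 × 7.67 = 121.953 mm·m/s
Steady-state rate R = (F_in − F_out)/L = (473.82 − 121.953) / 114000 m = 3.087e-03 mm/s.
R = 3.087e-03 × 3600 × 24 = 267 mm/day.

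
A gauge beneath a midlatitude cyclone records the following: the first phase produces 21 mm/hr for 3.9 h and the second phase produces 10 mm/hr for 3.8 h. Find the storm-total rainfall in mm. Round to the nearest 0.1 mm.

total ≈ 119.9 mm

Total = Σ Rᵢ Δtᵢ = 21 × 3.9 + 10 × 3.8
      = 81.9 + 38 = 119.9 mm.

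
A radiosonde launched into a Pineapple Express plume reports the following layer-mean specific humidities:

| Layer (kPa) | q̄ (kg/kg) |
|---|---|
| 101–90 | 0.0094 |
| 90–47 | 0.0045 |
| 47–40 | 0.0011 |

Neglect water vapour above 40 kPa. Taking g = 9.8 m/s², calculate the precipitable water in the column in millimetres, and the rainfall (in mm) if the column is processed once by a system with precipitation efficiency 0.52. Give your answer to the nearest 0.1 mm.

PW ≈ 31.1 mm; rainfall ≈ 16.2 mm

Precipitable water is the column-integrated vapour mass per unit area: PW = (1/g) Σ q̄ Δp, with q in kg/kg and Δp in Pa (1 kg/m² of water = 1 mm).
Layer 101–90 kPa: Δp = 110 hPa = 11000 Pa, q̄ = 0.0094 kg/kg → 0.0094 × 11000 / 9.8 = 10.55 mm
Layer 90–47 kPa: Δp = 430 hPa = 43000 Pa, q̄ = 0.0045 kg/kg → 0.0045 × 43000 / 9.8 = 19.74 mm
Layer 47–40 kPa: Δp = 70 hPa = 7000 Pa, q̄ = 0.0011 kg/kg → 0.0011 × 7000 / 9.8 = 0.79 mm
PW = 10.55 + 19.74 + 0.79 = 31.08 ≈ 31.1 mm.
Rainfall = ε × PW = 0.52 × 31.1 = 16.2 mm.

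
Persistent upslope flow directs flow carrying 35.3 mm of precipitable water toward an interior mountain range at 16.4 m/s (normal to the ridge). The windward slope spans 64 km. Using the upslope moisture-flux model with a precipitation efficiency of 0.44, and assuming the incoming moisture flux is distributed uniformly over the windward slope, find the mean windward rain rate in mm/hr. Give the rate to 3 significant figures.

R ≈ 14.3 mm/hr

Incoming column moisture flux per unit ridge length: F = V × PW = 16.4 × 35.3 = 578.92 mm·m/s.
Spread over the 64 km slope with efficiency ε = 0.44: R = ε·F/W = 0.44 × 578.92 / 64000 m = 3.980e-03 mm/s.
R = 3.980e-03 × 3600 = 14.3 mm/hr.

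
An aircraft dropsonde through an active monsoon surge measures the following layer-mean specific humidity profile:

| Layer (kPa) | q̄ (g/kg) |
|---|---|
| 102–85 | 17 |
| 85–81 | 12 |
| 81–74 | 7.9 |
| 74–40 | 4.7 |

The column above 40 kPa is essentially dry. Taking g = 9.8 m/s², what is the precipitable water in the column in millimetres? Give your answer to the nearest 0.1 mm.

PW ≈ 56.3 mm

Precipitable water is the column-integrated vapour mass per unit area: PW = (1/g) Σ q̄ Δp, with q in kg/kg and Δp in Pa (1 kg/m² of water = 1 mm).
Layer 102–85 kPa: Δp = 170 hPa = 17000 Pa, q̄ = 0.017 kg/kg → 0.017 × 17000 / 9.8 = 29.49 mm
Layer 85–81 kPa: Δp = 40 hPa = 4000 Pa, q̄ = 0.012 kg/kg → 0.012 × 4000 / 9.8 = 4.90 mm
Layer 81–74 kPa: Δp = 70 hPa = 7000 Pa, q̄ = 0.0079 kg/kg → 0.0079 × 7000 / 9.8 = 5.64 mm
Layer 74–40 kPa: Δp = 340 hPa = 34000 Pa, q̄ = 0.0047 kg/kg → 0.0047 × 34000 / 9.8 = 16.31 mm
PW = 29.49 + 4.90 + 5.64 + 16.31 = 56.34 ≈ 56.3 mm.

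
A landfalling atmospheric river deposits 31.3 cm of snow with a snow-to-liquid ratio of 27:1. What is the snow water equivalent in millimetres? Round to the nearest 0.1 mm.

SWE ≈ 11.6 mm

SWE = snow depth / ratio = 31.3 cm / 27 = 1.159 cm = 11.6 mm.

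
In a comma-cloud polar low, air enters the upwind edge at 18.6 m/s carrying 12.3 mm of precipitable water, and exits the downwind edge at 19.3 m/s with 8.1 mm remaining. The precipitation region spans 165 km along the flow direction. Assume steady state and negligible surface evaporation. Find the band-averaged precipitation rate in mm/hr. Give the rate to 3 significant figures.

Column moisture flux per unit crosswind length is F = V × PW.
Inflow: F_in = 18.6 × 12.3 = 228.78 mm·m/s
Outflow: F_out = 19.3 × 8.1 = 156.33 mm·m/s
Steady-state rate R = (F_in − F_out)/L = (228.78 − 156.33) / 165000 m = 4.391e-04 mm/s.
R = 4.391e-04 × 3600 = 1.58 mm/hr.

R ≈ 1.58 mm/hr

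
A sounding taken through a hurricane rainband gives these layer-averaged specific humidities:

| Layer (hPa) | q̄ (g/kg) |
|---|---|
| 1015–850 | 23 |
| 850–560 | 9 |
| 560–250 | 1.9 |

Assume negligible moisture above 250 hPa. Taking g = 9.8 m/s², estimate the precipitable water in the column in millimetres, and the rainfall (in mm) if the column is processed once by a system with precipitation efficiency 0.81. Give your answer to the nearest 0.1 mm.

PW ≈ 71.4 mm; rainfall ≈ 57.8 mm

Precipitable water is the column-integrated vapour mass per unit area: PW = (1/g) Σ q̄ Δp, with q in kg/kg and Δp in Pa (1 kg/m² of water = 1 mm).
Layer 1015–850 hPa: Δp = 165 hPa = 16500 Pa, q̄ = 0.023 kg/kg → 0.023 × 16500 / 9.8 = 38.72 mm
Layer 850–560 hPa: Δp = 290 hPa = 29000 Pa, q̄ = 0.009 kg/kg → 0.009 × 29000 / 9.8 = 26.63 mm
Layer 560–250 hPa: Δp = 310 hPa = 31000 Pa, q̄ = 0.0019 kg/kg → 0.0019 × 31000 / 9.8 = 6.01 mm
PW = 38.72 + 26.63 + 6.01 = 71.36 ≈ 71.4 mm.
Rainfall = ε × PW = 0.81 × 71.4 = 57.8 mm.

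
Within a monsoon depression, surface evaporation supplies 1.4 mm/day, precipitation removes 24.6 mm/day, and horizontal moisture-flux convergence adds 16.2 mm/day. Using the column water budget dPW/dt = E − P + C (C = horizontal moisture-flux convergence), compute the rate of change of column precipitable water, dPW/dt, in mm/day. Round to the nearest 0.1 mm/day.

dPW/dt ≈ -7.0 mm/day

dPW/dt = E − P + C = 1.4 − 24.6 + (16.2) = -7.0 mm/day.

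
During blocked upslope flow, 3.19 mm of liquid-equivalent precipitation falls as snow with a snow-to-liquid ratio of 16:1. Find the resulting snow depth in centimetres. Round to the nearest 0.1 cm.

snow depth ≈ 5.1 cm

Snow depth = liquid × ratio = 3.19 mm × 16 = 51.04 mm = 5.1 cm.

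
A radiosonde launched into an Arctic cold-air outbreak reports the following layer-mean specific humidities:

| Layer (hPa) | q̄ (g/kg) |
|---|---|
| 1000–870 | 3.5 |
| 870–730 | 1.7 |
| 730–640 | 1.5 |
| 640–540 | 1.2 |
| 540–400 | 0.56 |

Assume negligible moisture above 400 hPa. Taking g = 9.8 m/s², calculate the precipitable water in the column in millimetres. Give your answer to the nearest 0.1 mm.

Precipitable water is the column-integrated vapour mass per unit area: PW = (1/g) Σ q̄ Δp, with q in kg/kg and Δp in Pa (1 kg/m² of water = 1 mm).
Layer 1000–870 hPa: Δp = 130 hPa = 13000 Pa, q̄ = 0.0035 kg/kg → 0.0035 × 13000 / 9.8 = 4.64 mm
Layer 870–730 hPa: Δp = 140 hPa = 14000 Pa, q̄ = 0.0017 kg/kg → 0.0017 × 14000 / 9.8 = 2.43 mm
Layer 730–640 hPa: Δp = 90 hPa = 9000 Pa, q̄ = 0.0015 kg/kg → 0.0015 × 9000 / 9.8 = 1.38 mm
Layer 640–540 hPa: Δp = 100 hPa = 10000 Pa, q̄ = 0.0012 kg/kg → 0.0012 × 10000 / 9.8 = 1.22 mm
Layer 540–400 hPa: Δp = 140 hPa = 14000 Pa, q̄ = 0.00056 kg/kg → 0.00056 × 14000 / 9.8 = 0.80 mm
PW = 4.64 + 2.43 + 1.38 + 1.22 + 0.80 = 10.47 ≈ 10.5 mm.

PW ≈ 10.5 mm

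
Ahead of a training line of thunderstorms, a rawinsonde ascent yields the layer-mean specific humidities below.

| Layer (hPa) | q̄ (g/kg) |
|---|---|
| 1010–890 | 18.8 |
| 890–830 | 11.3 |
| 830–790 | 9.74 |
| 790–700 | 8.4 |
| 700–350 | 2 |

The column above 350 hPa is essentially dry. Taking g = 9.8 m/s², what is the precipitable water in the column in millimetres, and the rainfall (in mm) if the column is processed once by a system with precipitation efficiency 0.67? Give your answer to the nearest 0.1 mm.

PW ≈ 48.8 mm; rainfall ≈ 32.7 mm

Precipitable water is the column-integrated vapour mass per unit area: PW = (1/g) Σ q̄ Δp, with q in kg/kg and Δp in Pa (1 kg/m² of water = 1 mm).
Layer 1010–890 hPa: Δp = 120 hPa = 12000 Pa, q̄ = 0.0188 kg/kg → 0.0188 × 12000 / 9.8 = 23.02 mm
Layer 890–830 hPa: Δp = 60 hPa = 6000 Pa, q̄ = 0.0113 kg/kg → 0.0113 × 6000 / 9.8 = 6.92 mm
Layer 830–790 hPa: Δp = 40 hPa = 4000 Pa, q̄ = 0.00974 kg/kg → 0.00974 × 4000 / 9.8 = 3.98 mm
Layer 790–700 hPa: Δp = 90 hPa = 9000 Pa, q̄ = 0.0084 kg/kg → 0.0084 × 9000 / 9.8 = 7.71 mm
Layer 700–350 hPa: Δp = 350 hPa = 35000 Pa, q̄ = 0.002 kg/kg → 0.002 × 35000 / 9.8 = 7.14 mm
PW = 23.02 + 6.92 + 3.98 + 7.71 + 7.14 = 48.77 ≈ 48.8 mm.
Rainfall = ε × PW = 0.67 × 48.8 = 32.7 mm.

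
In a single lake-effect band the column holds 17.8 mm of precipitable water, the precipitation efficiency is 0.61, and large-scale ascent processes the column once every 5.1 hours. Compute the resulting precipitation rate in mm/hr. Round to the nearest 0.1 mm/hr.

Each overturning extracts ε × PW = 0.61 × 17.8 = 10.858 mm.
Rate = ε·PW / τ = 10.858 / 5.1 h = 2.1 mm/hr.

R ≈ 2.1 mm/hr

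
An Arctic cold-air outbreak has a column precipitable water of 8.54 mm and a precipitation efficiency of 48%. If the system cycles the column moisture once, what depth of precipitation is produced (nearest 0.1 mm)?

precipitation ≈ 4.1 mm

Precipitation = ε × PW = 0.48 × 8.54 = 4.1 mm.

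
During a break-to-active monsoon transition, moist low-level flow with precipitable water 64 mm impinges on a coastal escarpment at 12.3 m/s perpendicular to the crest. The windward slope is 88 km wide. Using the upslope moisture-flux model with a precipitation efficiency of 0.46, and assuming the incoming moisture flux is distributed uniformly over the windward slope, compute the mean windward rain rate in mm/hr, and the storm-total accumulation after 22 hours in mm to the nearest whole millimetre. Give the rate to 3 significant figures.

R ≈ 14.8 mm/hr; total ≈ 326 mm

Incoming column moisture flux per unit ridge length: F = V × PW = 12.3 × 64 = 787.2 mm·m/s.
Spread over the 88 km slope with efficiency ε = 0.46: R = ε·F/W = 0.46 × 787.2 / 88000 m = 4.115e-03 mm/s.
R = 4.115e-03 × 3600 = 14.8 mm/hr.
Over 22 h: total = 14.8 × 22 = 325.6 ≈ 326 mm.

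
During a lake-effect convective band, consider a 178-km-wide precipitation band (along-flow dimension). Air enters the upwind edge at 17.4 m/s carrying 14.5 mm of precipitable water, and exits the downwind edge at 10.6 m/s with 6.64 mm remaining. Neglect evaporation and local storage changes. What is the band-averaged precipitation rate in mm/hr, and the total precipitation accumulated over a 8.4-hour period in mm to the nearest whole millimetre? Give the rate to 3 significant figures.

R ≈ 3.68 mm/hr; total ≈ 31 mm

Column moisture flux per unit crosswind length is F = V × PW.
Inflow: F_in = 17.4 × 14.5 = 252.3 mm·m/s
Outflow: F_out = 10.6 × 6.64 = 70.384 mm·m/s
Steady-state rate R = (F_in − F_out)/L = (252.3 − 70.384) / 178000 m = 1.022e-03 mm/s.
R = 1.022e-03 × 3600 = 3.68 mm/hr.
Over 8.4 h: total = 3.68 × 8.4 = 30.912 ≈ 31 mm.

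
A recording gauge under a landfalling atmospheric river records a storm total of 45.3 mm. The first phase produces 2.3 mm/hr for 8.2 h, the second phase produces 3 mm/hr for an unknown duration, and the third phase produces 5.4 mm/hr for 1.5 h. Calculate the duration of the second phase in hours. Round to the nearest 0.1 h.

Known phases: 2.3 × 8.2 + 5.4 × 1.5 = 18.86 + 8.1 = 26.96 mm.
Remaining depth = 45.3 − 26.96 = 18.34 mm.
Duration = 18.34 / 3 = 6.1 h.

duration ≈ 6.1 h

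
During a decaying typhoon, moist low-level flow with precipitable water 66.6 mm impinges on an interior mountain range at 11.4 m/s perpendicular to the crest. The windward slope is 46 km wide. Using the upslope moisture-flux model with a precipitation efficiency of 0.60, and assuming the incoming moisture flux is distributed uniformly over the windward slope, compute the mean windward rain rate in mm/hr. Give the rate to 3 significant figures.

Incoming column moisture flux per unit ridge length: F = V × PW = 11.4 × 66.6 = 759.24 mm·m/s.
Spread over the 46 km slope with efficiency ε = 0.60: R = ε·F/W = 0.60 × 759.24 / 46000 m = 9.903e-03 mm/s.
R = 9.903e-03 × 3600 = 35.7 mm/hr.

R ≈ 35.7 mm/hr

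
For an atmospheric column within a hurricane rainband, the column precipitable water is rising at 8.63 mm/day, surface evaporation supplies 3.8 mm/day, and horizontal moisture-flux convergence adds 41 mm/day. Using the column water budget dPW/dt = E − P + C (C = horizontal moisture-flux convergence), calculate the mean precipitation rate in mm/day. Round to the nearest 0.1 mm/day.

dPW/dt = +8.63 mm/day.
P = E + C − dPW/dt = 3.8 + (41) − (+8.63) = 36.2 mm/day.

P ≈ 36.2 mm/day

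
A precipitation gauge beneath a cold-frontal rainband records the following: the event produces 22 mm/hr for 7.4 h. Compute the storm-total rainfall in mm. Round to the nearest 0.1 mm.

total ≈ 162.8 mm

Total = Σ Rᵢ Δtᵢ = 22 × 7.4
      = 162.8 = 162.8 mm.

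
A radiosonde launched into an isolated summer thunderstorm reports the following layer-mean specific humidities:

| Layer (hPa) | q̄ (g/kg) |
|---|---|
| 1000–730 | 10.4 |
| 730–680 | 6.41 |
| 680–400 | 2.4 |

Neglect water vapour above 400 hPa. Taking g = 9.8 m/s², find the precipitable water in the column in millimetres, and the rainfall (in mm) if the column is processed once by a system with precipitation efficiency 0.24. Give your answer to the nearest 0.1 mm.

Precipitable water is the column-integrated vapour mass per unit area: PW = (1/g) Σ q̄ Δp, with q in kg/kg and Δp in Pa (1 kg/m² of water = 1 mm).
Layer 1000–730 hPa: Δp = 270 hPa = 27000 Pa, q̄ = 0.0104 kg/kg → 0.0104 × 27000 / 9.8 = 28.65 mm
Layer 730–680 hPa: Δp = 50 hPa = 5000 Pa, q̄ = 0.00641 kg/kg → 0.00641 × 5000 / 9.8 = 3.27 mm
Layer 680–400 hPa: Δp = 280 hPa = 28000 Pa, q̄ = 0.0024 kg/kg → 0.0024 × 28000 / 9.8 = 6.86 mm
PW = 28.65 + 3.27 + 6.86 = 38.78 ≈ 38.8 mm.
Rainfall = ε × PW = 0.24 × 38.8 = 9.3 mm.

PW ≈ 38.8 mm; rainfall ≈ 9.3 mm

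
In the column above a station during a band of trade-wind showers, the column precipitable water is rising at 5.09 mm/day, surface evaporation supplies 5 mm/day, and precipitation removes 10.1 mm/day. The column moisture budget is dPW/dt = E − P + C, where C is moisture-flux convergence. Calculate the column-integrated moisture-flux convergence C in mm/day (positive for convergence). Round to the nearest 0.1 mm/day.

C ≈ 10.2 mm/day

dPW/dt = +5.09 mm/day.
C = dPW/dt − E + P = (+5.09) − 5 + 10.1 = 10.2 mm/day.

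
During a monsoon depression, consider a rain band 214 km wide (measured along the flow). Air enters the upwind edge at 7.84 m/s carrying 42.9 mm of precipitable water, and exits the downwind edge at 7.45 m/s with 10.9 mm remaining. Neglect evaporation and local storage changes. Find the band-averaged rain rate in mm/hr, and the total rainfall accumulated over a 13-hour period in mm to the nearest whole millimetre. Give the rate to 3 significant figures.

Column moisture flux per unit crosswind length is F = V × PW.
Inflow: F_in = 7.84 × 42.9 = 336.336 mm·m/s
Outflow: F_out = 7.45 × 10.9 = 81.205 mm·m/s
Steady-state rate R = (F_in − F_out)/L = (336.336 − 81.205) / 214000 m = 1.192e-03 mm/s.
R = 1.192e-03 × 3600 = 4.29 mm/hr.
Over 13 h: total = 4.29 × 13 = 55.77 ≈ 56 mm.

R ≈ 4.29 mm/hr; total ≈ 56 mm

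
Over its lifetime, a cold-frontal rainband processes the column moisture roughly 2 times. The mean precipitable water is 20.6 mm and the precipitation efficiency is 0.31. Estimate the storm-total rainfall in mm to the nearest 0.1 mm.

Each cycle deposits ε × PW = 0.31 × 20.6 = 6.386 mm.
Over 2 cycles: 2 × 6.386 = 12.8 mm.

rainfall ≈ 12.8 mm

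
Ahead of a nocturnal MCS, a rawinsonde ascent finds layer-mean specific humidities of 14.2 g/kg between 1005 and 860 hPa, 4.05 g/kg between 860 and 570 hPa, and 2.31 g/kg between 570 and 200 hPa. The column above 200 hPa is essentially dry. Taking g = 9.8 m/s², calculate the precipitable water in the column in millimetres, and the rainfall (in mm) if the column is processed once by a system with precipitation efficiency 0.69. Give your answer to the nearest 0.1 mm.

PW ≈ 41.7 mm; rainfall ≈ 28.8 mm

Precipitable water is the column-integrated vapour mass per unit area: PW = (1/g) Σ q̄ Δp, with q in kg/kg and Δp in Pa (1 kg/m² of water = 1 mm).
Layer 1005–860 hPa: Δp = 145 hPa = 14500 Pa, q̄ = 0.0142 kg/kg → 0.0142 × 14500 / 9.8 = 21.01 mm
Layer 860–570 hPa: Δp = 290 hPa = 29000 Pa, q̄ = 0.00405 kg/kg → 0.00405 × 29000 / 9.8 = 11.98 mm
Layer 570–200 hPa: Δp = 370 hPa = 37000 Pa, q̄ = 0.00231 kg/kg → 0.00231 × 37000 / 9.8 = 8.72 mm
PW = 21.01 + 11.98 + 8.72 = 41.71 ≈ 41.7 mm.
Rainfall = ε × PW = 0.69 × 41.7 = 28.8 mm.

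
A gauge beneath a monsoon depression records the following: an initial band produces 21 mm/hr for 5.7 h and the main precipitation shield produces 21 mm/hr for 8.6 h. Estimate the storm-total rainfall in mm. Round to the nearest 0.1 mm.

Total = Σ Rᵢ Δtᵢ = 21 × 5.7 + 21 × 8.6
      = 119.7 + 180.6 = 300.3 mm.

total ≈ 300.3 mm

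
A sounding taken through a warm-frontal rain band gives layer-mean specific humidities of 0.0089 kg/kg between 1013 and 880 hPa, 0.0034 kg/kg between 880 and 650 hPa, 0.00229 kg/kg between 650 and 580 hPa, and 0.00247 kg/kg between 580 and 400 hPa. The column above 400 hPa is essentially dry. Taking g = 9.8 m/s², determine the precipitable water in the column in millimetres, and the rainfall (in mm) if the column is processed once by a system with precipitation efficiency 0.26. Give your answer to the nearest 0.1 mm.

PW ≈ 26.2 mm; rainfall ≈ 6.8 mm

Precipitable water is the column-integrated vapour mass per unit area: PW = (1/g) Σ q̄ Δp, with q in kg/kg and Δp in Pa (1 kg/m² of water = 1 mm).
Layer 1013–880 hPa: Δp = 133 hPa = 13300 Pa, q̄ = 0.0089 kg/kg → 0.0089 × 13300 / 9.8 = 12.08 mm
Layer 880–650 hPa: Δp = 230 hPa = 23000 Pa, q̄ = 0.0034 kg/kg → 0.0034 × 23000 / 9.8 = 7.98 mm
Layer 650–580 hPa: Δp = 70 hPa = 7000 Pa, q̄ = 0.00229 kg/kg → 0.00229 × 7000 / 9.8 = 1.64 mm
Layer 580–400 hPa: Δp = 180 hPa = 18000 Pa, q̄ = 0.00247 kg/kg → 0.00247 × 18000 / 9.8 = 4.54 mm
PW = 12.08 + 7.98 + 1.64 + 4.54 = 26.24 ≈ 26.2 mm.
Rainfall = ε × PW = 0.26 × 26.2 = 6.8 mm.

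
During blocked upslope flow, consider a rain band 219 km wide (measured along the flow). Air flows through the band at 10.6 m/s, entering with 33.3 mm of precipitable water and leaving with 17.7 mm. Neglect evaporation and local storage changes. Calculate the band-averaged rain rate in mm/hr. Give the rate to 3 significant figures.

R ≈ 2.72 mm/hr

Column moisture flux per unit crosswind length is F = V × PW.
Inflow: F_in = 10.6 × 33.3 = 352.98 mm·m/s
Outflow: F_out = 10.6 × 17.7 = 187.62 mm·m/s
Steady-state rate R = (F_in − F_out)/L = (352.98 − 187.62) / 219000 m = 7.551e-04 mm/s.
R = 7.551e-04 × 3600 = 2.72 mm/hr.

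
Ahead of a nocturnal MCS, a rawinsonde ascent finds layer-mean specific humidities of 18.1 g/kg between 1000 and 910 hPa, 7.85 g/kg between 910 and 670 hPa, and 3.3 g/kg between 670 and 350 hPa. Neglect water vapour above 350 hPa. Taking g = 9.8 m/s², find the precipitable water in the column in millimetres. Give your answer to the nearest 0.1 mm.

PW ≈ 46.6 mm

Precipitable water is the column-integrated vapour mass per unit area: PW = (1/g) Σ q̄ Δp, with q in kg/kg and Δp in Pa (1 kg/m² of water = 1 mm).
Layer 1000–910 hPa: Δp = 90 hPa = 9000 Pa, q̄ = 0.0181 kg/kg → 0.0181 × 9000 / 9.8 = 16.62 mm
Layer 910–670 hPa: Δp = 240 hPa = 24000 Pa, q̄ = 0.00785 kg/kg → 0.00785 × 24000 / 9.8 = 19.22 mm
Layer 670–350 hPa: Δp = 320 hPa = 32000 Pa, q̄ = 0.0033 kg/kg → 0.0033 × 32000 / 9.8 = 10.78 mm
PW = 16.62 + 19.22 + 10.78 = 46.62 ≈ 46.6 mm.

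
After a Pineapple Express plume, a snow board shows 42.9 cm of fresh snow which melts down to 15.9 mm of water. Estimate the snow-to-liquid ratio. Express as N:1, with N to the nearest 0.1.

Ratio = snow depth / SWE = 429 mm / 15.9 mm = 27.0, i.e. 27.0:1.

ratio ≈ 27.0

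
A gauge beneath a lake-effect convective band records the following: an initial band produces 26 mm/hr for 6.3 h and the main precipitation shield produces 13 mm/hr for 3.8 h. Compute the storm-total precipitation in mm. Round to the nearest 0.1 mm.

Total = Σ Rᵢ Δtᵢ = 26 × 6.3 + 13 × 3.8
      = 163.8 + 49.4 = 213.2 mm.

total ≈ 213.2 mm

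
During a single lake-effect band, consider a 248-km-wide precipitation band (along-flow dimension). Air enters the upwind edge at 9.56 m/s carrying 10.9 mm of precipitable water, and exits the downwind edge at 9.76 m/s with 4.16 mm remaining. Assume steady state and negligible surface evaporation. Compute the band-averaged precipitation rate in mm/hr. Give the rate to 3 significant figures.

Column moisture flux per unit crosswind length is F = V × PW.
Inflow: F_in = 9.56 × 10.9 = 104.204 mm·m/s
Outflow: F_out = 9.76 × 4.16 = 40.6016 mm·m/s
Steady-state rate R = (F_in − F_out)/L = (104.204 − 40.6016) / 248000 m = 2.565e-04 mm/s.
R = 2.565e-04 × 3600 = 0.923 mm/hr.

R ≈ 0.923 mm/hr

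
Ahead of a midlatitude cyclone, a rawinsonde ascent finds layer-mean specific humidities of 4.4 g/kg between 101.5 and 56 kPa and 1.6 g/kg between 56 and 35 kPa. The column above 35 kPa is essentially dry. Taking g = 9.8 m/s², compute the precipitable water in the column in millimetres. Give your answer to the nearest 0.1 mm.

PW ≈ 23.9 mm

Precipitable water is the column-integrated vapour mass per unit area: PW = (1/g) Σ q̄ Δp, with q in kg/kg and Δp in Pa (1 kg/m² of water = 1 mm).
Layer 101.5–56 kPa: Δp = 455 hPa = 45500 Pa, q̄ = 0.0044 kg/kg → 0.0044 × 45500 / 9.8 = 20.43 mm
Layer 56–35 kPa: Δp = 210 hPa = 21000 Pa, q̄ = 0.0016 kg/kg → 0.0016 × 21000 / 9.8 = 3.43 mm
PW = 20.43 + 3.43 = 23.86 ≈ 23.9 mm.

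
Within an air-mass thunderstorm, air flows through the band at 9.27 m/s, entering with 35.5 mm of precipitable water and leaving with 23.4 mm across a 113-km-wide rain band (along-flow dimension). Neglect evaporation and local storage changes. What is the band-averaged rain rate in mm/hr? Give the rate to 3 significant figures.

Column moisture flux per unit crosswind length is F = V × PW.
Inflow: F_in = 9.27 × 35.5 = 329.085 mm·m/s
Outflow: F_out = 9.27 × 23.4 = 216.918 mm·m/s
Steady-state rate R = (F_in − F_out)/L = (329.085 − 216.918) / 113000 m = 9.926e-04 mm/s.
R = 9.926e-04 × 3600 = 3.57 mm/hr.

R ≈ 3.57 mm/hr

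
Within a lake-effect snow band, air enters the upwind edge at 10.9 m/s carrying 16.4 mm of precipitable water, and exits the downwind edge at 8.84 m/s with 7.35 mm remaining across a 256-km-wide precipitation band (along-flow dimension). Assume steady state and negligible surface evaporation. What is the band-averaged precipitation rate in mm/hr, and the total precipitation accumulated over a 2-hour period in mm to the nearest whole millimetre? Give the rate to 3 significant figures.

R ≈ 1.60 mm/hr; total ≈ 3 mm

Column moisture flux per unit crosswind length is F = V × PW.
Inflow: F_in = 10.9 × 16.4 = 178.76 mm·m/s
Outflow: F_out = 8.84 × 7.35 = 64.974 mm·m/s
Steady-state rate R = (F_in − F_out)/L = (178.76 − 64.974) / 256000 m = 4.445e-04 mm/s.
R = 4.445e-04 × 3600 = 1.60 mm/hr.
Over 2 h: total = 1.60 × 2 = 3.2 ≈ 3 mm.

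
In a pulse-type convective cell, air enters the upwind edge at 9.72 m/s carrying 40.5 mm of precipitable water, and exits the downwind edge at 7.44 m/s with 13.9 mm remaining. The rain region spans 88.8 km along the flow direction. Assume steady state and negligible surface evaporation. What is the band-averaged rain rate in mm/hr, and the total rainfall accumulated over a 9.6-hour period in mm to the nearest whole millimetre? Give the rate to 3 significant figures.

R ≈ 11.8 mm/hr; total ≈ 113 mm

Column moisture flux per unit crosswind length is F = V × PW.
Inflow: F_in = 9.72 × 40.5 = 393.66 mm·m/s
Outflow: F_out = 7.44 × 13.9 = 103.416 mm·m/s
Steady-state rate R = (F_in − F_out)/L = (393.66 − 103.416) / 88800 m = 3.269e-03 mm/s.
R = 3.269e-03 × 3600 = 11.8 mm/hr.
Over 9.6 h: total = 11.8 × 9.6 = 113.28 ≈ 113 mm.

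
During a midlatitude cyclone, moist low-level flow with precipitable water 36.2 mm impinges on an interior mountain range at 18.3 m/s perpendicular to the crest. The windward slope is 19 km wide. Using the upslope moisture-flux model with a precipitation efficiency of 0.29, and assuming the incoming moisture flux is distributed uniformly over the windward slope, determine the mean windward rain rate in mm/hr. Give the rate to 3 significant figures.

R ≈ 36.4 mm/hr

Incoming column moisture flux per unit ridge length: F = V × PW = 18.3 × 36.2 = 662.46 mm·m/s.
Spread over the 19 km slope with efficiency ε = 0.29: R = ε·F/W = 0.29 × 662.46 / 19000 m = 1.011e-02 mm/s.
R = 1.011e-02 × 3600 = 36.4 mm/hr.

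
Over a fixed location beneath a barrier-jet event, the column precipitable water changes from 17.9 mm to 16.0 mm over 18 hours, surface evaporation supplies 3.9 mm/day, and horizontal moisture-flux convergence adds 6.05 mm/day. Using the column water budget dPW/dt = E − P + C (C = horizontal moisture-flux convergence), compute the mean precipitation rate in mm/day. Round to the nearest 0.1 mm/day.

P ≈ 12.5 mm/day

dPW/dt = (16.0 − 17.9) mm / (18/24 day) = -2.533 mm/day.
P = E + C − dPW/dt = 3.9 + (6.05) − (-2.533) = 12.5 mm/day.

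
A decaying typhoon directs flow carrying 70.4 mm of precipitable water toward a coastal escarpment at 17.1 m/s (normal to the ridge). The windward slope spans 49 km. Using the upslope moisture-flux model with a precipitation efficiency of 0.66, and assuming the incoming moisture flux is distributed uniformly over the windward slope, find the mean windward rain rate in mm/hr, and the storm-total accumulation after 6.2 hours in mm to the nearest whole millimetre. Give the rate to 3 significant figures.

R ≈ 58.4 mm/hr; total ≈ 362 mm

Incoming column moisture flux per unit ridge length: F = V × PW = 17.1 × 70.4 = 1203.84 mm·m/s.
Spread over the 49 km slope with efficiency ε = 0.66: R = ε·F/W = 0.66 × 1203.84 / 49000 m = 1.621e-02 mm/s.
R = 1.621e-02 × 3600 = 58.4 mm/hr.
Over 6.2 h: total = 58.4 × 6.2 = 362.08 ≈ 362 mm.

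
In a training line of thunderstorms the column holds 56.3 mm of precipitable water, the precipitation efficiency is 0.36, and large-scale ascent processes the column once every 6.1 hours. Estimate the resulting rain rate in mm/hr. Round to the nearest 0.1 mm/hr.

Each overturning extracts ε × PW = 0.36 × 56.3 = 20.268 mm.
Rate = ε·PW / τ = 20.268 / 6.1 h = 3.3 mm/hr.

R ≈ 3.3 mm/hr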